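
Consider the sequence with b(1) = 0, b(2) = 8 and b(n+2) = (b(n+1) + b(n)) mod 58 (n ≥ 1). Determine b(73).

8

b(1) = 0, b(2) = 8, b(3) = 8, b(4) = 16, b(5) = 24, b(6) = 40, b(7) = 6, b(8) = 46, b(9) = 52, b(10) = 40, b(11) = 34, b(12) = 16, b(13) = 50, b(14) = 8, b(15) = 0, b(16) = 8.
Since (b(15), b(16)) = (b(1), b(2)) = (0, 8) (two consecutive terms determine the rest), the sequence is periodic with period 14.
(73 - 1) mod 14 = 2, so b(73) = b(3) = 8.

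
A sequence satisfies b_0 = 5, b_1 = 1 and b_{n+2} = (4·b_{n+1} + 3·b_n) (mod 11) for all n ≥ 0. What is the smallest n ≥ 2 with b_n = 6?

20

b_0 = 5,  b_1 = 1,  b_2 = 8,  b_3 = 2,  b_4 = 10,  b_5 = 2,  b_6 = 5,  b_7 = 4,  b_8 = 9,  b_9 = 4,  b_{10} = 10,  b_{11} = 8,  b_{12} = 7,  b_{13} = 8,  b_{14} = 9,  b_{15} = 5,  b_{16} = 3,  b_{17} = 5,  b_{18} = 7,  b_{19} = 10,  b_{20} = 6,  b_{21} = 10,  b_{22} = 3,  b_{23} = 9,  b_{24} = 1,  b_{25} = 9,  b_{26} = 6,  b_{27} = 7,  b_{28} = 2,  b_{29} = 7,  b_{30} = 1,  b_{31} = 3,  b_{32} = 4,  b_{33} = 3,  b_{34} = 2,  b_{35} = 6,  b_{36} = 8,  b_{37} = 6,  b_{38} = 4,  b_{39} = 1,  b_{40} = 5,  b_{41} = 1.
Since (b_{40}, b_{41}) = (b_0, b_1) = (5, 1) (two consecutive terms determine the rest), the sequence is periodic with period 40.
The value 6 first appears (with n ≥ 2) at b_{20}.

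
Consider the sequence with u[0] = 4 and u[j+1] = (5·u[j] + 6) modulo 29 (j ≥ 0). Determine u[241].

Listing terms: u[0] = 4, u[1] = 26, u[2] = 20, u[3] = 19, u[4] = 14, u[5] = 18, u[6] = 9, u[7] = 22, u[8] = 0, u[9] = 6, u[10] = 7, u[11] = 12, u[12] = 8, u[13] = 17, u[14] = 4.
Since u[14] = u[0] = 4, the sequence is periodic with period 14.
(241 - 0) mod 14 = 3, so u[241] = u[3] = 19.

19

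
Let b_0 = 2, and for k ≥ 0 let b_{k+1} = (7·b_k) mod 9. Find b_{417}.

Computing terms: b_0 = 2,  b_1 = 5,  b_2 = 8,  b_3 = 2.
Since b_3 = b_0 = 2, the sequence is periodic with period 3.
(417 - 0) mod 3 = 0, so b_{417} = b_0 = 2.

2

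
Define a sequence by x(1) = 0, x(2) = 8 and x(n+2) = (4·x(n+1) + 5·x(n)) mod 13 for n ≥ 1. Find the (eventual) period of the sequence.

4

Listing terms: x(1) = 0; x(2) = 8; x(3) = 6; x(4) = 12; x(5) = 0; x(6) = 8.
The sequence repeats with period 4.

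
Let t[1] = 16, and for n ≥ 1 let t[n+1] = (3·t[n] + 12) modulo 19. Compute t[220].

18

Listing terms: t[1] = 16; t[2] = 3; t[3] = 2; t[4] = 18; t[5] = 9; t[6] = 1; t[7] = 15; t[8] = 0; t[9] = 12; t[10] = 10; t[11] = 4; t[12] = 5; t[13] = 8; t[14] = 17; t[15] = 6; t[16] = 11; t[17] = 7; t[18] = 14; t[19] = 16.
Since t[19] = t[1] = 16, the sequence is periodic with period 18.
(220 - 1) mod 18 = 3, so t[220] = t[4] = 18.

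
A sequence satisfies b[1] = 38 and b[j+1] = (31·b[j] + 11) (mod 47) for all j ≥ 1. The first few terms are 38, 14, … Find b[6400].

6

Computing terms: b[1] = 38, b[2] = 14, b[3] = 22, b[4] = 35, b[5] = 15, b[6] = 6, b[7] = 9, b[8] = 8, b[9] = 24, b[10] = 3, b[11] = 10, b[12] = 39, b[13] = 45, b[14] = 43, b[15] = 28, b[16] = 33, b[17] = 0, b[18] = 11, b[19] = 23, b[20] = 19, b[21] = 36, b[22] = 46, b[23] = 27, b[24] = 2, b[25] = 26, b[26] = 18, b[27] = 5, b[28] = 25, b[29] = 34, b[30] = 31, b[31] = 32, b[32] = 16, b[33] = 37, b[34] = 30, b[35] = 1, b[36] = 42, b[37] = 44, b[38] = 12, b[39] = 7, b[40] = 40, b[41] = 29, b[42] = 17, b[43] = 21, b[44] = 4, b[45] = 41, b[46] = 13, b[47] = 38.
Since b[47] = b[1] = 38, the sequence is periodic with period 46.
(6400 - 1) mod 46 = 5, so b[6400] = b[6] = 6.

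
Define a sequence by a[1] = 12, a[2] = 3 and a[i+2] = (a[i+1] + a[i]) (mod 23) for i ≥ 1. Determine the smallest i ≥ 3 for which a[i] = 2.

We have a[1] = 12,  a[2] = 3,  a[3] = 15,  a[4] = 18,  a[5] = 10,  a[6] = 5,  a[7] = 15,  a[8] = 20,  a[9] = 12,  a[10] = 9,  a[11] = 21,  a[12] = 7,  a[13] = 5,  a[14] = 12,  a[15] = 17,  a[16] = 6,  a[17] = 0,  a[18] = 6,  a[19] = 6,  a[20] = 12,  a[21] = 18,  a[22] = 7,  a[23] = 2,  a[24] = 9,  a[25] = 11,  a[26] = 20,  a[27] = 8,  a[28] = 5,  a[29] = 13,  a[30] = 18,  a[31] = 8,  a[32] = 3,  a[33] = 11,  a[34] = 14,  a[35] = 2,  a[36] = 16,  a[37] = 18,  a[38] = 11,  a[39] = 6,  a[40] = 17,  a[41] = 0,  a[42] = 17,  a[43] = 17,  a[44] = 11,  a[45] = 5,  a[46] = 16,  a[47] = 21,  a[48] = 14,  a[49] = 12,  a[50] = 3.
The sequence repeats with period 48.
The value 2 first appears (with i ≥ 3) at a[23].

23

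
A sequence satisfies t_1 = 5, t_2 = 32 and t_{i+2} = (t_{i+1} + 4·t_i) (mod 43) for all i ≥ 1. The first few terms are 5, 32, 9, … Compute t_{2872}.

t_1 = 5, t_2 = 32, t_3 = 9, t_4 = 8, t_5 = 1, t_6 = 33, t_7 = 37, t_8 = 40, t_9 = 16, t_{10} = 4, t_{11} = 25, t_{12} = 41, t_{13} = 12, t_{14} = 4, t_{15} = 9, t_{16} = 25, t_{17} = 18, t_{18} = 32, t_{19} = 18, t_{20} = 17, t_{21} = 3, t_{22} = 28, t_{23} = 40, t_{24} = 23, t_{25} = 11, t_{26} = 17, t_{27} = 18, t_{28} = 0, t_{29} = 29, t_{30} = 29, t_{31} = 16, t_{32} = 3, t_{33} = 24, t_{34} = 36, t_{35} = 3, t_{36} = 18, t_{37} = 30, t_{38} = 16, t_{39} = 7, t_{40} = 28, t_{41} = 13, t_{42} = 39, t_{43} = 5, t_{44} = 32.
The sequence repeats with period 42.
So t_{2872} = t_{1 + ((2872-1) mod 42)} = t_{16} = 25.

25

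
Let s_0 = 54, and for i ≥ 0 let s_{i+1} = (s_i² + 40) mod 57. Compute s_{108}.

2

Computing terms: s_0 = 54,  s_1 = 49,  s_2 = 47,  s_3 = 26,  s_4 = 32,  s_5 = 38,  s_6 = 2,  s_7 = 44,  s_8 = 38.
Since s_8 = s_5 = 38, the sequence is eventually periodic: after a pre-period of length 5 it cycles with period 3.
For i ≥ 5, s_i depends only on (i - 5) mod 3. (108 - 5) mod 3 = 1, so s_{108} = s_6 = 2.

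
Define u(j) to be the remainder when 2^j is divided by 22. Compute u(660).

12

u(1) = 2,  u(2) = 4,  u(3) = 8,  u(4) = 16,  u(5) = 10,  u(6) = 20,  u(7) = 18,  u(8) = 14,  u(9) = 6,  u(10) = 12,  u(11) = 2.
The sequence repeats with period 10.
(660 - 1) mod 10 = 9, so u(660) = u(10) = 12.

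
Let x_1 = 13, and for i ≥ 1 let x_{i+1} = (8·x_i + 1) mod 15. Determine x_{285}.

13

Listing terms: x_1 = 13, x_2 = 0, x_3 = 1, x_4 = 9, x_5 = 13.
The sequence repeats with period 4.
(285 - 1) mod 4 = 0, so x_{285} = x_1 = 13.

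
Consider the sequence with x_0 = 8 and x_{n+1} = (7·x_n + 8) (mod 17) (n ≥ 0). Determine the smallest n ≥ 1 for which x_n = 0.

We have x_0 = 8,  x_1 = 13,  x_2 = 14,  x_3 = 4,  x_4 = 2,  x_5 = 5,  x_6 = 9,  x_7 = 3,  x_8 = 12,  x_9 = 7,  x_{10} = 6,  x_{11} = 16,  x_{12} = 1,  x_{13} = 15,  x_{14} = 11,  x_{15} = 0,  x_{16} = 8.
The sequence repeats with period 16.
The value 0 first appears (with n ≥ 1) at x_{15}.

15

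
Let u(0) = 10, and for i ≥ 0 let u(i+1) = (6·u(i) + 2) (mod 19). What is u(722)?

13

We have u(0) = 10; u(1) = 5; u(2) = 13; u(3) = 4; u(4) = 7; u(5) = 6; u(6) = 0; u(7) = 2; u(8) = 14; u(9) = 10.
Since u(9) = u(0) = 10, the sequence is periodic with period 9.
So u(722) = u(0 + ((722-0) mod 9)) = u(2) = 13.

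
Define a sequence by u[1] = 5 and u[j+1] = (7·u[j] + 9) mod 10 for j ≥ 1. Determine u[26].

Listing terms: u[1] = 5, u[2] = 4, u[3] = 7, u[4] = 8, u[5] = 5.
The sequence repeats with period 4.
So u[26] = u[1 + ((26-1) mod 4)] = u[2] = 4.

4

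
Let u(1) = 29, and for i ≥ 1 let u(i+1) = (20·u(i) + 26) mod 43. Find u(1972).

Listing terms: u(1) = 29; u(2) = 4; u(3) = 20; u(4) = 39; u(5) = 32; u(6) = 21; u(7) = 16; u(8) = 2; u(9) = 23; u(10) = 13; u(11) = 28; u(12) = 27; u(13) = 7; u(14) = 37; u(15) = 35; u(16) = 38; u(17) = 12; u(18) = 8; u(19) = 14; u(20) = 5; u(21) = 40; u(22) = 9; u(23) = 34; u(24) = 18; u(25) = 42; u(26) = 6; u(27) = 17; u(28) = 22; u(29) = 36; u(30) = 15; u(31) = 25; u(32) = 10; u(33) = 11; u(34) = 31; u(35) = 1; u(36) = 3; u(37) = 0; u(38) = 26; u(39) = 30; u(40) = 24; u(41) = 33; u(42) = 41; u(43) = 29.
Since u(43) = u(1) = 29, the sequence is periodic with period 42.
So u(1972) = u(1 + ((1972-1) mod 42)) = u(40) = 24.

24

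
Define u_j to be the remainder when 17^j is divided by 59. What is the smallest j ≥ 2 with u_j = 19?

14

u_1 = 17; u_2 = 53; u_3 = 16; u_4 = 36; u_5 = 22; u_6 = 20; u_7 = 45; u_8 = 57; u_9 = 25; u_{10} = 12; u_{11} = 27; u_{12} = 46; u_{13} = 15; u_{14} = 19; u_{15} = 28; u_{16} = 4; u_{17} = 9; u_{18} = 35; u_{19} = 5; u_{20} = 26; u_{21} = 29; u_{22} = 21; u_{23} = 3; u_{24} = 51; u_{25} = 41; u_{26} = 48; u_{27} = 49; u_{28} = 7; u_{29} = 1; u_{30} = 17.
Since u_{30} = u_1 = 17, the sequence is periodic with period 29.
The value 19 first appears (with j ≥ 2) at u_{14}.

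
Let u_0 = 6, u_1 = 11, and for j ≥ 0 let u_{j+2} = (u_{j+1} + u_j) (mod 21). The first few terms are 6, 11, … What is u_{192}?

6

We have u_0 = 6,  u_1 = 11,  u_2 = 17,  u_3 = 7,  u_4 = 3,  u_5 = 10,  u_6 = 13,  u_7 = 2,  u_8 = 15,  u_9 = 17,  u_{10} = 11,  u_{11} = 7,  u_{12} = 18,  u_{13} = 4,  u_{14} = 1,  u_{15} = 5,  u_{16} = 6,  u_{17} = 11.
Since (u_{16}, u_{17}) = (u_0, u_1) = (6, 11) (two consecutive terms determine the rest), the sequence is periodic with period 16.
So u_{192} = u_{0 + ((192-0) mod 16)} = u_0 = 6.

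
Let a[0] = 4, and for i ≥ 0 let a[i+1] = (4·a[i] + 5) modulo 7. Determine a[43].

a[0] = 4, a[1] = 0, a[2] = 5, a[3] = 4.
The sequence repeats with period 3.
So a[43] = a[0 + ((43-0) mod 3)] = a[1] = 0.

0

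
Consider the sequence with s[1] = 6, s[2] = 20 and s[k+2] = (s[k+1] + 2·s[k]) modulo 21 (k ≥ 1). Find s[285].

11

s[1] = 6, s[2] = 20, s[3] = 11, s[4] = 9, s[5] = 10, s[6] = 7, s[7] = 6, s[8] = 20.
The sequence repeats with period 6.
So s[285] = s[1 + ((285-1) mod 6)] = s[3] = 11.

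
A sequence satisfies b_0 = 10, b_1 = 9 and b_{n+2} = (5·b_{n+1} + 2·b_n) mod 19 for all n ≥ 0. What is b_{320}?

Computing terms: b_0 = 10,  b_1 = 9,  b_2 = 8,  b_3 = 1,  b_4 = 2,  b_5 = 12,  b_6 = 7,  b_7 = 2,  b_8 = 5,  b_9 = 10,  b_{10} = 3,  b_{11} = 16,  b_{12} = 10,  b_{13} = 6,  b_{14} = 12,  b_{15} = 15,  b_{16} = 4,  b_{17} = 12,  b_{18} = 11,  b_{19} = 3,  b_{20} = 18,  b_{21} = 1,  b_{22} = 3,  b_{23} = 17,  b_{24} = 15,  b_{25} = 14,  b_{26} = 5,  b_{27} = 15,  b_{28} = 9,  b_{29} = 18,  b_{30} = 13,  b_{31} = 6,  b_{32} = 18,  b_{33} = 7,  b_{34} = 14,  b_{35} = 8,  b_{36} = 11,  b_{37} = 14,  b_{38} = 16,  b_{39} = 13,  b_{40} = 2,  b_{41} = 17,  b_{42} = 13,  b_{43} = 4,  b_{44} = 8,  b_{45} = 10,  b_{46} = 9.
Since (b_{45}, b_{46}) = (b_0, b_1) = (10, 9) (two consecutive terms determine the rest), the sequence is periodic with period 45.
So b_{320} = b_{0 + ((320-0) mod 45)} = b_5 = 12.

12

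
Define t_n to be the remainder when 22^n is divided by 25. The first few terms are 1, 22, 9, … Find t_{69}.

17

We have t_0 = 1; t_1 = 22; t_2 = 9; t_3 = 23; t_4 = 6; t_5 = 7; t_6 = 4; t_7 = 13; t_8 = 11; t_9 = 17; t_{10} = 24; t_{11} = 3; t_{12} = 16; t_{13} = 2; t_{14} = 19; t_{15} = 18; t_{16} = 21; t_{17} = 12; t_{18} = 14; t_{19} = 8; t_{20} = 1.
Since t_{20} = t_0 = 1, the sequence is periodic with period 20.
So t_{69} = t_{0 + ((69-0) mod 20)} = t_9 = 17.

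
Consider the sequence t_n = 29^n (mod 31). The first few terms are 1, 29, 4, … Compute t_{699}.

We have t_0 = 1, t_1 = 29, t_2 = 4, t_3 = 23, t_4 = 16, t_5 = 30, t_6 = 2, t_7 = 27, t_8 = 8, t_9 = 15, t_{10} = 1.
The sequence repeats with period 10.
(699 - 0) mod 10 = 9, so t_{699} = t_9 = 15.

15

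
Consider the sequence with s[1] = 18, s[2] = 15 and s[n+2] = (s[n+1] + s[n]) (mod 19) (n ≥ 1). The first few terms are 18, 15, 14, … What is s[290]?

Listing terms: s[1] = 18,  s[2] = 15,  s[3] = 14,  s[4] = 10,  s[5] = 5,  s[6] = 15,  s[7] = 1,  s[8] = 16,  s[9] = 17,  s[10] = 14,  s[11] = 12,  s[12] = 7,  s[13] = 0,  s[14] = 7,  s[15] = 7,  s[16] = 14,  s[17] = 2,  s[18] = 16,  s[19] = 18,  s[20] = 15.
Since (s[19], s[20]) = (s[1], s[2]) = (18, 15) (two consecutive terms determine the rest), the sequence is periodic with period 18.
So s[290] = s[1 + ((290-1) mod 18)] = s[2] = 15.

15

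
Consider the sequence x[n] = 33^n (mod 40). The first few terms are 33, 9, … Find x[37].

We have x[1] = 33,  x[2] = 9,  x[3] = 17,  x[4] = 1,  x[5] = 33.
The sequence repeats with period 4.
So x[37] = x[1 + ((37-1) mod 4)] = x[1] = 33.

33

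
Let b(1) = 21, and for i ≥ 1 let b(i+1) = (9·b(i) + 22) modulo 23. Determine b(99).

Listing terms: b(1) = 21, b(2) = 4, b(3) = 12, b(4) = 15, b(5) = 19, b(6) = 9, b(7) = 11, b(8) = 6, b(9) = 7, b(10) = 16, b(11) = 5, b(12) = 21.
The sequence repeats with period 11.
So b(99) = b(1 + ((99-1) mod 11)) = b(11) = 5.

5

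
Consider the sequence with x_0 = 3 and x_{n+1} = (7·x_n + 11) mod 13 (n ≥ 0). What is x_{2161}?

6

Listing terms: x_0 = 3, x_1 = 6, x_2 = 1, x_3 = 5, x_4 = 7, x_5 = 8, x_6 = 2, x_7 = 12, x_8 = 4, x_9 = 0, x_{10} = 11, x_{11} = 10, x_{12} = 3.
Since x_{12} = x_0 = 3, the sequence is periodic with period 12.
So x_{2161} = x_{0 + ((2161-0) mod 12)} = x_1 = 6.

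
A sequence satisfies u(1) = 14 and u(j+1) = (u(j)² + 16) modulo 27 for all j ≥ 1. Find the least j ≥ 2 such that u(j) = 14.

4

Listing terms: u(1) = 14; u(2) = 23; u(3) = 5; u(4) = 14.
The sequence repeats with period 3.
The value 14 next appears (with j ≥ 2) at u(4).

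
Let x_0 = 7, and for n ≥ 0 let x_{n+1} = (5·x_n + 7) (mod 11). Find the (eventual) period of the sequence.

Computing terms: x_0 = 7,  x_1 = 9,  x_2 = 8,  x_3 = 3,  x_4 = 0,  x_5 = 7.
Since x_5 = x_0 = 7, the sequence is periodic with period 5.

5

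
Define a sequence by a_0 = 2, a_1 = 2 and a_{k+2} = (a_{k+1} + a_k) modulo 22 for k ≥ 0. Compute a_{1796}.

We have a_0 = 2, a_1 = 2, a_2 = 4, a_3 = 6, a_4 = 10, a_5 = 16, a_6 = 4, a_7 = 20, a_8 = 2, a_9 = 0, a_{10} = 2, a_{11} = 2.
Since (a_{10}, a_{11}) = (a_0, a_1) = (2, 2) (two consecutive terms determine the rest), the sequence is periodic with period 10.
So a_{1796} = a_{0 + ((1796-0) mod 10)} = a_6 = 4.

4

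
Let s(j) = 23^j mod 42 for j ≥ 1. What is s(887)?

11

Listing terms: s(1) = 23; s(2) = 25; s(3) = 29; s(4) = 37; s(5) = 11; s(6) = 1; s(7) = 23.
Since s(7) = s(1) = 23, the sequence is periodic with period 6.
(887 - 1) mod 6 = 4, so s(887) = s(5) = 11.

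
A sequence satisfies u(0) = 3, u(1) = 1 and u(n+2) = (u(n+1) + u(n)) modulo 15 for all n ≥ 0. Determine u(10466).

13

We have u(0) = 3,  u(1) = 1,  u(2) = 4,  u(3) = 5,  u(4) = 9,  u(5) = 14,  u(6) = 8,  u(7) = 7,  u(8) = 0,  u(9) = 7,  u(10) = 7,  u(11) = 14,  u(12) = 6,  u(13) = 5,  u(14) = 11,  u(15) = 1,  u(16) = 12,  u(17) = 13,  u(18) = 10,  u(19) = 8,  u(20) = 3,  u(21) = 11,  u(22) = 14,  u(23) = 10,  u(24) = 9,  u(25) = 4,  u(26) = 13,  u(27) = 2,  u(28) = 0,  u(29) = 2,  u(30) = 2,  u(31) = 4,  u(32) = 6,  u(33) = 10,  u(34) = 1,  u(35) = 11,  u(36) = 12,  u(37) = 8,  u(38) = 5,  u(39) = 13,  u(40) = 3,  u(41) = 1.
The sequence repeats with period 40.
So u(10466) = u(0 + ((10466-0) mod 40)) = u(26) = 13.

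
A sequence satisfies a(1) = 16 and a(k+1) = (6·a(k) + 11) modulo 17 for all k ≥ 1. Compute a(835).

7

We have a(1) = 16,  a(2) = 5,  a(3) = 7,  a(4) = 2,  a(5) = 6,  a(6) = 13,  a(7) = 4,  a(8) = 1,  a(9) = 0,  a(10) = 11,  a(11) = 9,  a(12) = 14,  a(13) = 10,  a(14) = 3,  a(15) = 12,  a(16) = 15,  a(17) = 16.
The sequence repeats with period 16.
(835 - 1) mod 16 = 2, so a(835) = a(3) = 7.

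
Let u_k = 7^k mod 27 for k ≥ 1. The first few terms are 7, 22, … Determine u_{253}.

7

Listing terms: u_1 = 7; u_2 = 22; u_3 = 19; u_4 = 25; u_5 = 13; u_6 = 10; u_7 = 16; u_8 = 4; u_9 = 1; u_{10} = 7.
Since u_{10} = u_1 = 7, the sequence is periodic with period 9.
So u_{253} = u_{1 + ((253-1) mod 9)} = u_1 = 7.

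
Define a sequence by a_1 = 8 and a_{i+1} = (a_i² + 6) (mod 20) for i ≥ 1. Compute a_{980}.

We have a_1 = 8; a_2 = 10; a_3 = 6; a_4 = 2; a_5 = 10.
Since a_5 = a_2 = 10, the sequence is eventually periodic: after a pre-period of length 1 it cycles with period 3.
For i ≥ 2, a_i depends only on (i - 2) mod 3. (980 - 2) mod 3 = 0, so a_{980} = a_2 = 10.

10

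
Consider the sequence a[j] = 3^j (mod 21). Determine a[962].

9

Computing terms: a[1] = 3, a[2] = 9, a[3] = 6, a[4] = 18, a[5] = 12, a[6] = 15, a[7] = 3.
Since a[7] = a[1] = 3, the sequence is periodic with period 6.
(962 - 1) mod 6 = 1, so a[962] = a[2] = 9.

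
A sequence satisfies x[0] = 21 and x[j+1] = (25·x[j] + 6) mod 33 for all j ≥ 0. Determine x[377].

15

We have x[0] = 21; x[1] = 3; x[2] = 15; x[3] = 18; x[4] = 27; x[5] = 21.
The sequence repeats with period 5.
(377 - 0) mod 5 = 2, so x[377] = x[2] = 15.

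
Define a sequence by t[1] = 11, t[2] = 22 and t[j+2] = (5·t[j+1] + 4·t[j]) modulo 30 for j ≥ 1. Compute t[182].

t[1] = 11, t[2] = 22, t[3] = 4, t[4] = 18, t[5] = 16, t[6] = 2, t[7] = 14, t[8] = 18, t[9] = 26, t[10] = 22, t[11] = 4.
Since (t[10], t[11]) = (t[2], t[3]) = (22, 4) (two consecutive terms determine the rest), the sequence is eventually periodic: after a pre-period of length 1 it cycles with period 8.
For j ≥ 2, t[j] depends only on (j - 2) mod 8. (182 - 2) mod 8 = 4, so t[182] = t[6] = 2.

2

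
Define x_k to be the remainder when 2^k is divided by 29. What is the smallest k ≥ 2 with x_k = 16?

4

Listing terms: x_1 = 2, x_2 = 4, x_3 = 8, x_4 = 16, x_5 = 3, x_6 = 6, x_7 = 12, x_8 = 24, x_9 = 19, x_{10} = 9, x_{11} = 18, x_{12} = 7, x_{13} = 14, x_{14} = 28, x_{15} = 27, x_{16} = 25, x_{17} = 21, x_{18} = 13, x_{19} = 26, x_{20} = 23, x_{21} = 17, x_{22} = 5, x_{23} = 10, x_{24} = 20, x_{25} = 11, x_{26} = 22, x_{27} = 15, x_{28} = 1, x_{29} = 2.
Since x_{29} = x_1 = 2, the sequence is periodic with period 28.
The value 16 first appears (with k ≥ 2) at x_4.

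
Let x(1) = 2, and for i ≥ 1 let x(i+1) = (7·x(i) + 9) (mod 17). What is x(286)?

11

Computing terms: x(1) = 2, x(2) = 6, x(3) = 0, x(4) = 9, x(5) = 4, x(6) = 3, x(7) = 13, x(8) = 15, x(9) = 12, x(10) = 8, x(11) = 14, x(12) = 5, x(13) = 10, x(14) = 11, x(15) = 1, x(16) = 16, x(17) = 2.
The sequence repeats with period 16.
(286 - 1) mod 16 = 13, so x(286) = x(14) = 11.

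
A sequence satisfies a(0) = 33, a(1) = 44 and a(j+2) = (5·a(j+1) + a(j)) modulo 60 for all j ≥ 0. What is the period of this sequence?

Computing terms: a(0) = 33,  a(1) = 44,  a(2) = 13,  a(3) = 49,  a(4) = 18,  a(5) = 19,  a(6) = 53,  a(7) = 44,  a(8) = 33,  a(9) = 29,  a(10) = 58,  a(11) = 19,  a(12) = 33,  a(13) = 4,  a(14) = 53,  a(15) = 29,  a(16) = 18,  a(17) = 59,  a(18) = 13,  a(19) = 4,  a(20) = 33,  a(21) = 49,  a(22) = 38,  a(23) = 59,  a(24) = 33,  a(25) = 44.
Since (a(24), a(25)) = (a(0), a(1)) = (33, 44) (two consecutive terms determine the rest), the sequence is periodic with period 24.

24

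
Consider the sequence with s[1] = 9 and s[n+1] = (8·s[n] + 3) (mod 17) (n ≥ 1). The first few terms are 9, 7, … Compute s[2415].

s[1] = 9,  s[2] = 7,  s[3] = 8,  s[4] = 16,  s[5] = 12,  s[6] = 14,  s[7] = 13,  s[8] = 5,  s[9] = 9.
The sequence repeats with period 8.
So s[2415] = s[1 + ((2415-1) mod 8)] = s[7] = 13.

13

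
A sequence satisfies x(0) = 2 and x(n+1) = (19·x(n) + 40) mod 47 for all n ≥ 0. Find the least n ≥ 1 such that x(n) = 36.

Computing terms: x(0) = 2; x(1) = 31; x(2) = 18; x(3) = 6; x(4) = 13; x(5) = 5; x(6) = 41; x(7) = 20; x(8) = 44; x(9) = 30; x(10) = 46; x(11) = 21; x(12) = 16; x(13) = 15; x(14) = 43; x(15) = 11; x(16) = 14; x(17) = 24; x(18) = 26; x(19) = 17; x(20) = 34; x(21) = 28; x(22) = 8; x(23) = 4; x(24) = 22; x(25) = 35; x(26) = 0; x(27) = 40; x(28) = 1; x(29) = 12; x(30) = 33; x(31) = 9; x(32) = 23; x(33) = 7; x(34) = 32; x(35) = 37; x(36) = 38; x(37) = 10; x(38) = 42; x(39) = 39; x(40) = 29; x(41) = 27; x(42) = 36; x(43) = 19; x(44) = 25; x(45) = 45; x(46) = 2.
The sequence repeats with period 46.
The value 36 first appears (with n ≥ 1) at x(42).

42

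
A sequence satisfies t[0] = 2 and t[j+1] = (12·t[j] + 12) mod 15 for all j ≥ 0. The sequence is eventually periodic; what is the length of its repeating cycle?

4

t[0] = 2, t[1] = 6, t[2] = 9, t[3] = 0, t[4] = 12, t[5] = 6.
Since t[5] = t[1] = 6, the sequence is eventually periodic: after a pre-period of length 1 it cycles with period 4.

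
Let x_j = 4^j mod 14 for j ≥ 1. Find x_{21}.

Computing terms: x_1 = 4,  x_2 = 2,  x_3 = 8,  x_4 = 4.
Since x_4 = x_1 = 4, the sequence is periodic with period 3.
(21 - 1) mod 3 = 2, so x_{21} = x_3 = 8.

8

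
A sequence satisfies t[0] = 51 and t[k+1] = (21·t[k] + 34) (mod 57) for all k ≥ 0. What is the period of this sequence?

t[0] = 51,  t[1] = 22,  t[2] = 40,  t[3] = 19,  t[4] = 34,  t[5] = 7,  t[6] = 10,  t[7] = 16,  t[8] = 28,  t[9] = 52,  t[10] = 43,  t[11] = 25,  t[12] = 46,  t[13] = 31,  t[14] = 1,  t[15] = 55,  t[16] = 49,  t[17] = 37,  t[18] = 13,  t[19] = 22.
Since t[19] = t[1] = 22, the sequence is eventually periodic: after a pre-period of length 1 it cycles with period 18.

18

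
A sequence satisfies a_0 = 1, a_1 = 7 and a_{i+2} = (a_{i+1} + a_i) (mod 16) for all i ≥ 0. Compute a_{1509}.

11

We have a_0 = 1,  a_1 = 7,  a_2 = 8,  a_3 = 15,  a_4 = 7,  a_5 = 6,  a_6 = 13,  a_7 = 3,  a_8 = 0,  a_9 = 3,  a_{10} = 3,  a_{11} = 6,  a_{12} = 9,  a_{13} = 15,  a_{14} = 8,  a_{15} = 7,  a_{16} = 15,  a_{17} = 6,  a_{18} = 5,  a_{19} = 11,  a_{20} = 0,  a_{21} = 11,  a_{22} = 11,  a_{23} = 6,  a_{24} = 1,  a_{25} = 7.
The sequence repeats with period 24.
So a_{1509} = a_{0 + ((1509-0) mod 24)} = a_{21} = 11.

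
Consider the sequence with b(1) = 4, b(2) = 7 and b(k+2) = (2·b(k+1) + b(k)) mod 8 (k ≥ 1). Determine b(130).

7

Computing terms: b(1) = 4,  b(2) = 7,  b(3) = 2,  b(4) = 3,  b(5) = 0,  b(6) = 3,  b(7) = 6,  b(8) = 7,  b(9) = 4,  b(10) = 7.
The sequence repeats with period 8.
(130 - 1) mod 8 = 1, so b(130) = b(2) = 7.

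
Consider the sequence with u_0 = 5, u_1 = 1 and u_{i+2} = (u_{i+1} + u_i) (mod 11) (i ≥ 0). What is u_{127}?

Listing terms: u_0 = 5,  u_1 = 1,  u_2 = 6,  u_3 = 7,  u_4 = 2,  u_5 = 9,  u_6 = 0,  u_7 = 9,  u_8 = 9,  u_9 = 7,  u_{10} = 5,  u_{11} = 1.
The sequence repeats with period 10.
So u_{127} = u_{0 + ((127-0) mod 10)} = u_7 = 9.

9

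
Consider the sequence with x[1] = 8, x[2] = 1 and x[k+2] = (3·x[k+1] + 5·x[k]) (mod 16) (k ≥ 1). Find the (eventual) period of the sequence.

24

We have x[1] = 8,  x[2] = 1,  x[3] = 11,  x[4] = 6,  x[5] = 9,  x[6] = 9,  x[7] = 8,  x[8] = 5,  x[9] = 7,  x[10] = 14,  x[11] = 13,  x[12] = 13,  x[13] = 8,  x[14] = 9,  x[15] = 3,  x[16] = 6,  x[17] = 1,  x[18] = 1,  x[19] = 8,  x[20] = 13,  x[21] = 15,  x[22] = 14,  x[23] = 5,  x[24] = 5,  x[25] = 8,  x[26] = 1.
The sequence repeats with period 24.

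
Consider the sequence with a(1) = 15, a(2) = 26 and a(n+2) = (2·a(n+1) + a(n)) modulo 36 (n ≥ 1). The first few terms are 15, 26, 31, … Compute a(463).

23

Computing terms: a(1) = 15, a(2) = 26, a(3) = 31, a(4) = 16, a(5) = 27, a(6) = 34, a(7) = 23, a(8) = 8, a(9) = 3, a(10) = 14, a(11) = 31, a(12) = 4, a(13) = 3, a(14) = 10, a(15) = 23, a(16) = 20, a(17) = 27, a(18) = 2, a(19) = 31, a(20) = 28, a(21) = 15, a(22) = 22, a(23) = 23, a(24) = 32, a(25) = 15, a(26) = 26.
The sequence repeats with period 24.
So a(463) = a(1 + ((463-1) mod 24)) = a(7) = 23.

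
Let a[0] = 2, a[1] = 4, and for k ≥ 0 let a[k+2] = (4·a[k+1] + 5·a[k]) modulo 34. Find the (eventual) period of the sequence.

We have a[0] = 2; a[1] = 4; a[2] = 26; a[3] = 22; a[4] = 14; a[5] = 30; a[6] = 20; a[7] = 26; a[8] = 0; a[9] = 28; a[10] = 10; a[11] = 10; a[12] = 22; a[13] = 2; a[14] = 16; a[15] = 6; a[16] = 2; a[17] = 4.
Since (a[16], a[17]) = (a[0], a[1]) = (2, 4) (two consecutive terms determine the rest), the sequence is periodic with period 16.

16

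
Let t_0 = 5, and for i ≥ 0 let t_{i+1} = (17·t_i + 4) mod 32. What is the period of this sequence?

8

We have t_0 = 5; t_1 = 25; t_2 = 13; t_3 = 1; t_4 = 21; t_5 = 9; t_6 = 29; t_7 = 17; t_8 = 5.
The sequence repeats with period 8.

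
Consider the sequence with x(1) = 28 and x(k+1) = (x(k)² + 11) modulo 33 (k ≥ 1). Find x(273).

5

Computing terms: x(1) = 28,  x(2) = 3,  x(3) = 20,  x(4) = 15,  x(5) = 5,  x(6) = 3.
Since x(6) = x(2) = 3, the sequence is eventually periodic: after a pre-period of length 1 it cycles with period 4.
For k ≥ 2, x(k) depends only on (k - 2) mod 4. (273 - 2) mod 4 = 3, so x(273) = x(5) = 5.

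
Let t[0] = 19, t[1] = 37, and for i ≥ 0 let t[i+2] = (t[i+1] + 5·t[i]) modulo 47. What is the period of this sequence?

23

t[0] = 19; t[1] = 37; t[2] = 38; t[3] = 35; t[4] = 37; t[5] = 24; t[6] = 21; t[7] = 0; t[8] = 11; t[9] = 11; t[10] = 19; t[11] = 27; t[12] = 28; t[13] = 22; t[14] = 21; t[15] = 37; t[16] = 1; t[17] = 45; t[18] = 3; t[19] = 40; t[20] = 8; t[21] = 20; t[22] = 13; t[23] = 19; t[24] = 37.
The sequence repeats with period 23.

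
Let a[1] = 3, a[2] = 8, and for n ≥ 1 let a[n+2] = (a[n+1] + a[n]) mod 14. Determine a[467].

4

a[1] = 3, a[2] = 8, a[3] = 11, a[4] = 5, a[5] = 2, a[6] = 7, a[7] = 9, a[8] = 2, a[9] = 11, a[10] = 13, a[11] = 10, a[12] = 9, a[13] = 5, a[14] = 0, a[15] = 5, a[16] = 5, a[17] = 10, a[18] = 1, a[19] = 11, a[20] = 12, a[21] = 9, a[22] = 7, a[23] = 2, a[24] = 9, a[25] = 11, a[26] = 6, a[27] = 3, a[28] = 9, a[29] = 12, a[30] = 7, a[31] = 5, a[32] = 12, a[33] = 3, a[34] = 1, a[35] = 4, a[36] = 5, a[37] = 9, a[38] = 0, a[39] = 9, a[40] = 9, a[41] = 4, a[42] = 13, a[43] = 3, a[44] = 2, a[45] = 5, a[46] = 7, a[47] = 12, a[48] = 5, a[49] = 3, a[50] = 8.
The sequence repeats with period 48.
(467 - 1) mod 48 = 34, so a[467] = a[35] = 4.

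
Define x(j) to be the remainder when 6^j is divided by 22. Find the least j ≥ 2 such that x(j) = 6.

11

Listing terms: x(1) = 6; x(2) = 14; x(3) = 18; x(4) = 20; x(5) = 10; x(6) = 16; x(7) = 8; x(8) = 4; x(9) = 2; x(10) = 12; x(11) = 6.
Since x(11) = x(1) = 6, the sequence is periodic with period 10.
The value 6 next appears (with j ≥ 2) at x(11).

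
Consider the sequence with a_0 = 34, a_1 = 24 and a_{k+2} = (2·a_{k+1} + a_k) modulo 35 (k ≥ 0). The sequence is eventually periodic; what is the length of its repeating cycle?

a_0 = 34, a_1 = 24, a_2 = 12, a_3 = 13, a_4 = 3, a_5 = 19, a_6 = 6, a_7 = 31, a_8 = 33, a_9 = 27, a_{10} = 17, a_{11} = 26, a_{12} = 34, a_{13} = 24.
Since (a_{12}, a_{13}) = (a_0, a_1) = (34, 24) (two consecutive terms determine the rest), the sequence is periodic with period 12.

12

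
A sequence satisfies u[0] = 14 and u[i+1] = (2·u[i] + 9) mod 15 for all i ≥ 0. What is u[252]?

14

Computing terms: u[0] = 14,  u[1] = 7,  u[2] = 8,  u[3] = 10,  u[4] = 14.
Since u[4] = u[0] = 14, the sequence is periodic with period 4.
(252 - 0) mod 4 = 0, so u[252] = u[0] = 14.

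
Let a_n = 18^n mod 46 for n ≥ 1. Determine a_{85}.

a_1 = 18,  a_2 = 2,  a_3 = 36,  a_4 = 4,  a_5 = 26,  a_6 = 8,  a_7 = 6,  a_8 = 16,  a_9 = 12,  a_{10} = 32,  a_{11} = 24,  a_{12} = 18.
The sequence repeats with period 11.
(85 - 1) mod 11 = 7, so a_{85} = a_8 = 16.

16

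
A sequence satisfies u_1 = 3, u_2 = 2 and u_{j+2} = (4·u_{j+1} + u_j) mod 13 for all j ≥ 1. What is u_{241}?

u_1 = 3, u_2 = 2, u_3 = 11, u_4 = 7, u_5 = 0, u_6 = 7, u_7 = 2, u_8 = 2, u_9 = 10, u_{10} = 3, u_{11} = 9, u_{12} = 0, u_{13} = 9, u_{14} = 10, u_{15} = 10, u_{16} = 11, u_{17} = 2, u_{18} = 6, u_{19} = 0, u_{20} = 6, u_{21} = 11, u_{22} = 11, u_{23} = 3, u_{24} = 10, u_{25} = 4, u_{26} = 0, u_{27} = 4, u_{28} = 3, u_{29} = 3, u_{30} = 2.
Since (u_{29}, u_{30}) = (u_1, u_2) = (3, 2) (two consecutive terms determine the rest), the sequence is periodic with period 28.
(241 - 1) mod 28 = 16, so u_{241} = u_{17} = 2.

2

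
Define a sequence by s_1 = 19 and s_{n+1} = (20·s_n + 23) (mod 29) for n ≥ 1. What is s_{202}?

s_1 = 19,  s_2 = 26,  s_3 = 21,  s_4 = 8,  s_5 = 9,  s_6 = 0,  s_7 = 23,  s_8 = 19.
The sequence repeats with period 7.
So s_{202} = s_{1 + ((202-1) mod 7)} = s_6 = 0.

0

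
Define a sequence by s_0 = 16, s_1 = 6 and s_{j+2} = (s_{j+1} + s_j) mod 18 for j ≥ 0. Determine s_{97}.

6

Listing terms: s_0 = 16, s_1 = 6, s_2 = 4, s_3 = 10, s_4 = 14, s_5 = 6, s_6 = 2, s_7 = 8, s_8 = 10, s_9 = 0, s_{10} = 10, s_{11} = 10, s_{12} = 2, s_{13} = 12, s_{14} = 14, s_{15} = 8, s_{16} = 4, s_{17} = 12, s_{18} = 16, s_{19} = 10, s_{20} = 8, s_{21} = 0, s_{22} = 8, s_{23} = 8, s_{24} = 16, s_{25} = 6.
Since (s_{24}, s_{25}) = (s_0, s_1) = (16, 6) (two consecutive terms determine the rest), the sequence is periodic with period 24.
So s_{97} = s_{0 + ((97-0) mod 24)} = s_1 = 6.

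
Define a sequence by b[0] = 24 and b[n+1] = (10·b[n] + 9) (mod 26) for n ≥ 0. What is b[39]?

b[0] = 24, b[1] = 15, b[2] = 3, b[3] = 13, b[4] = 9, b[5] = 21, b[6] = 11, b[7] = 15.
Since b[7] = b[1] = 15, the sequence is eventually periodic: after a pre-period of length 1 it cycles with period 6.
For n ≥ 1, b[n] depends only on (n - 1) mod 6. (39 - 1) mod 6 = 2, so b[39] = b[3] = 13.

13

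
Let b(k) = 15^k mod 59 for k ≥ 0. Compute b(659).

Computing terms: b(0) = 1, b(1) = 15, b(2) = 48, b(3) = 12, b(4) = 3, b(5) = 45, b(6) = 26, b(7) = 36, b(8) = 9, b(9) = 17, b(10) = 19, b(11) = 49, b(12) = 27, b(13) = 51, b(14) = 57, b(15) = 29, b(16) = 22, b(17) = 35, b(18) = 53, b(19) = 28, b(20) = 7, b(21) = 46, b(22) = 41, b(23) = 25, b(24) = 21, b(25) = 20, b(26) = 5, b(27) = 16, b(28) = 4, b(29) = 1.
The sequence repeats with period 29.
So b(659) = b(0 + ((659-0) mod 29)) = b(21) = 46.

46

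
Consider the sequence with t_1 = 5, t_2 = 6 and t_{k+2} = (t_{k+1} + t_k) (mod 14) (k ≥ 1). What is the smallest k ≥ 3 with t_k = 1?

10

t_1 = 5,  t_2 = 6,  t_3 = 11,  t_4 = 3,  t_5 = 0,  t_6 = 3,  t_7 = 3,  t_8 = 6,  t_9 = 9,  t_{10} = 1,  t_{11} = 10,  t_{12} = 11,  t_{13} = 7,  t_{14} = 4,  t_{15} = 11,  t_{16} = 1,  t_{17} = 12,  t_{18} = 13,  t_{19} = 11,  t_{20} = 10,  t_{21} = 7,  t_{22} = 3,  t_{23} = 10,  t_{24} = 13,  t_{25} = 9,  t_{26} = 8,  t_{27} = 3,  t_{28} = 11,  t_{29} = 0,  t_{30} = 11,  t_{31} = 11,  t_{32} = 8,  t_{33} = 5,  t_{34} = 13,  t_{35} = 4,  t_{36} = 3,  t_{37} = 7,  t_{38} = 10,  t_{39} = 3,  t_{40} = 13,  t_{41} = 2,  t_{42} = 1,  t_{43} = 3,  t_{44} = 4,  t_{45} = 7,  t_{46} = 11,  t_{47} = 4,  t_{48} = 1,  t_{49} = 5,  t_{50} = 6.
Since (t_{49}, t_{50}) = (t_1, t_2) = (5, 6) (two consecutive terms determine the rest), the sequence is periodic with period 48.
The value 1 first appears (with k ≥ 3) at t_{10}.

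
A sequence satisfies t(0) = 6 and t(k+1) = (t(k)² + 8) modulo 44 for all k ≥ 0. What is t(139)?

We have t(0) = 6,  t(1) = 0,  t(2) = 8,  t(3) = 28,  t(4) = 0.
Since t(4) = t(1) = 0, the sequence is eventually periodic: after a pre-period of length 1 it cycles with period 3.
For k ≥ 1, t(k) depends only on (k - 1) mod 3. (139 - 1) mod 3 = 0, so t(139) = t(1) = 0.

0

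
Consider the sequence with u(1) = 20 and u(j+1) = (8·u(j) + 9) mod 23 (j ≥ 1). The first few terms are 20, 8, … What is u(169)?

18

Listing terms: u(1) = 20; u(2) = 8; u(3) = 4; u(4) = 18; u(5) = 15; u(6) = 14; u(7) = 6; u(8) = 11; u(9) = 5; u(10) = 3; u(11) = 10; u(12) = 20.
Since u(12) = u(1) = 20, the sequence is periodic with period 11.
So u(169) = u(1 + ((169-1) mod 11)) = u(4) = 18.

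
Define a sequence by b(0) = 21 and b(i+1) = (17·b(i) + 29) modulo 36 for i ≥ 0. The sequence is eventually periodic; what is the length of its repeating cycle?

b(0) = 21, b(1) = 26, b(2) = 3, b(3) = 8, b(4) = 21.
Since b(4) = b(0) = 21, the sequence is periodic with period 4.

4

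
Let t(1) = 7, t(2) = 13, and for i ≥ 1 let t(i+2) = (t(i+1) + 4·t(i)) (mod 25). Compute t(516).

t(1) = 7,  t(2) = 13,  t(3) = 16,  t(4) = 18,  t(5) = 7,  t(6) = 4,  t(7) = 7,  t(8) = 23,  t(9) = 1,  t(10) = 18,  t(11) = 22,  t(12) = 19,  t(13) = 7,  t(14) = 8,  t(15) = 11,  t(16) = 18,  t(17) = 12,  t(18) = 9,  t(19) = 7,  t(20) = 18,  t(21) = 21,  t(22) = 18,  t(23) = 2,  t(24) = 24,  t(25) = 7,  t(26) = 3,  t(27) = 6,  t(28) = 18,  t(29) = 17,  t(30) = 14,  t(31) = 7,  t(32) = 13.
The sequence repeats with period 30.
(516 - 1) mod 30 = 5, so t(516) = t(6) = 4.

4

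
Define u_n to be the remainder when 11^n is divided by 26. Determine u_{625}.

Computing terms: u_0 = 1,  u_1 = 11,  u_2 = 17,  u_3 = 5,  u_4 = 3,  u_5 = 7,  u_6 = 25,  u_7 = 15,  u_8 = 9,  u_9 = 21,  u_{10} = 23,  u_{11} = 19,  u_{12} = 1.
The sequence repeats with period 12.
So u_{625} = u_{0 + ((625-0) mod 12)} = u_1 = 11.

11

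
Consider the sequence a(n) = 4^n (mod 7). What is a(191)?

a(1) = 4; a(2) = 2; a(3) = 1; a(4) = 4.
The sequence repeats with period 3.
So a(191) = a(1 + ((191-1) mod 3)) = a(2) = 2.

2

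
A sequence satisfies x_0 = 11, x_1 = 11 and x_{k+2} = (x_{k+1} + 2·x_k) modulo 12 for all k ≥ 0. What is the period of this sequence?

Listing terms: x_0 = 11; x_1 = 11; x_2 = 9; x_3 = 7; x_4 = 1; x_5 = 3; x_6 = 5; x_7 = 11; x_8 = 9.
Since (x_7, x_8) = (x_1, x_2) = (11, 9) (two consecutive terms determine the rest), the sequence is eventually periodic: after a pre-period of length 1 it cycles with period 6.

6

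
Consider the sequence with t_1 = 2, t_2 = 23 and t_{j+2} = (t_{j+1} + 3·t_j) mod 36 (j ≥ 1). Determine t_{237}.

29

We have t_1 = 2, t_2 = 23, t_3 = 29, t_4 = 26, t_5 = 5, t_6 = 11, t_7 = 26, t_8 = 23, t_9 = 29.
Since (t_8, t_9) = (t_2, t_3) = (23, 29) (two consecutive terms determine the rest), the sequence is eventually periodic: after a pre-period of length 1 it cycles with period 6.
For j ≥ 2, t_j depends only on (j - 2) mod 6. (237 - 2) mod 6 = 1, so t_{237} = t_3 = 29.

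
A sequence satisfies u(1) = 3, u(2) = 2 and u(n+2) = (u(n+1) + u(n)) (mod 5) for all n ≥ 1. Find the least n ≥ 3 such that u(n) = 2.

Listing terms: u(1) = 3; u(2) = 2; u(3) = 0; u(4) = 2; u(5) = 2; u(6) = 4; u(7) = 1; u(8) = 0; u(9) = 1; u(10) = 1; u(11) = 2; u(12) = 3; u(13) = 0; u(14) = 3; u(15) = 3; u(16) = 1; u(17) = 4; u(18) = 0; u(19) = 4; u(20) = 4; u(21) = 3; u(22) = 2.
The sequence repeats with period 20.
The value 2 first appears (with n ≥ 3) at u(4).

4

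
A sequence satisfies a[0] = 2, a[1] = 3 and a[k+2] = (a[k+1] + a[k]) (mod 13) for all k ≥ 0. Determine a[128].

8

We have a[0] = 2; a[1] = 3; a[2] = 5; a[3] = 8; a[4] = 0; a[5] = 8; a[6] = 8; a[7] = 3; a[8] = 11; a[9] = 1; a[10] = 12; a[11] = 0; a[12] = 12; a[13] = 12; a[14] = 11; a[15] = 10; a[16] = 8; a[17] = 5; a[18] = 0; a[19] = 5; a[20] = 5; a[21] = 10; a[22] = 2; a[23] = 12; a[24] = 1; a[25] = 0; a[26] = 1; a[27] = 1; a[28] = 2; a[29] = 3.
The sequence repeats with period 28.
(128 - 0) mod 28 = 16, so a[128] = a[16] = 8.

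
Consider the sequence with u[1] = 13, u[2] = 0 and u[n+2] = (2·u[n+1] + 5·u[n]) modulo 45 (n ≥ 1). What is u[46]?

40

u[1] = 13, u[2] = 0, u[3] = 20, u[4] = 40, u[5] = 0, u[6] = 20.
Since (u[5], u[6]) = (u[2], u[3]) = (0, 20) (two consecutive terms determine the rest), the sequence is eventually periodic: after a pre-period of length 1 it cycles with period 3.
For n ≥ 2, u[n] depends only on (n - 2) mod 3. (46 - 2) mod 3 = 2, so u[46] = u[4] = 40.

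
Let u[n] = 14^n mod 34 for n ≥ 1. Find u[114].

26

We have u[1] = 14, u[2] = 26, u[3] = 24, u[4] = 30, u[5] = 12, u[6] = 32, u[7] = 6, u[8] = 16, u[9] = 20, u[10] = 8, u[11] = 10, u[12] = 4, u[13] = 22, u[14] = 2, u[15] = 28, u[16] = 18, u[17] = 14.
The sequence repeats with period 16.
So u[114] = u[1 + ((114-1) mod 16)] = u[2] = 26.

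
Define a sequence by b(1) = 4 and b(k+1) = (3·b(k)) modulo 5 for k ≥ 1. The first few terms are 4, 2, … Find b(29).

Listing terms: b(1) = 4, b(2) = 2, b(3) = 1, b(4) = 3, b(5) = 4.
Since b(5) = b(1) = 4, the sequence is periodic with period 4.
(29 - 1) mod 4 = 0, so b(29) = b(1) = 4.

4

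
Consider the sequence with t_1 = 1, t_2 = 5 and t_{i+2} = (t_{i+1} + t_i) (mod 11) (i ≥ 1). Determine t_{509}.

8

t_1 = 1,  t_2 = 5,  t_3 = 6,  t_4 = 0,  t_5 = 6,  t_6 = 6,  t_7 = 1,  t_8 = 7,  t_9 = 8,  t_{10} = 4,  t_{11} = 1,  t_{12} = 5.
Since (t_{11}, t_{12}) = (t_1, t_2) = (1, 5) (two consecutive terms determine the rest), the sequence is periodic with period 10.
So t_{509} = t_{1 + ((509-1) mod 10)} = t_9 = 8.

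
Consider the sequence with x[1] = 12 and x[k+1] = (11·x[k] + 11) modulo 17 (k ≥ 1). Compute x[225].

12

We have x[1] = 12, x[2] = 7, x[3] = 3, x[4] = 10, x[5] = 2, x[6] = 16, x[7] = 0, x[8] = 11, x[9] = 13, x[10] = 1, x[11] = 5, x[12] = 15, x[13] = 6, x[14] = 9, x[15] = 8, x[16] = 14, x[17] = 12.
The sequence repeats with period 16.
So x[225] = x[1 + ((225-1) mod 16)] = x[1] = 12.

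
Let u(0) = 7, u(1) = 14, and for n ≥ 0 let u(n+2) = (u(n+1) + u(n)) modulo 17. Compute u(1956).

Listing terms: u(0) = 7, u(1) = 14, u(2) = 4, u(3) = 1, u(4) = 5, u(5) = 6, u(6) = 11, u(7) = 0, u(8) = 11, u(9) = 11, u(10) = 5, u(11) = 16, u(12) = 4, u(13) = 3, u(14) = 7, u(15) = 10, u(16) = 0, u(17) = 10, u(18) = 10, u(19) = 3, u(20) = 13, u(21) = 16, u(22) = 12, u(23) = 11, u(24) = 6, u(25) = 0, u(26) = 6, u(27) = 6, u(28) = 12, u(29) = 1, u(30) = 13, u(31) = 14, u(32) = 10, u(33) = 7, u(34) = 0, u(35) = 7, u(36) = 7, u(37) = 14.
Since (u(36), u(37)) = (u(0), u(1)) = (7, 14) (two consecutive terms determine the rest), the sequence is periodic with period 36.
So u(1956) = u(0 + ((1956-0) mod 36)) = u(12) = 4.

4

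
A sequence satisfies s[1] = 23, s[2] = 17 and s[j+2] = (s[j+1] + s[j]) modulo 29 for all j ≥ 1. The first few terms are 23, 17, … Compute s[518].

Computing terms: s[1] = 23,  s[2] = 17,  s[3] = 11,  s[4] = 28,  s[5] = 10,  s[6] = 9,  s[7] = 19,  s[8] = 28,  s[9] = 18,  s[10] = 17,  s[11] = 6,  s[12] = 23,  s[13] = 0,  s[14] = 23,  s[15] = 23,  s[16] = 17.
The sequence repeats with period 14.
So s[518] = s[1 + ((518-1) mod 14)] = s[14] = 23.

23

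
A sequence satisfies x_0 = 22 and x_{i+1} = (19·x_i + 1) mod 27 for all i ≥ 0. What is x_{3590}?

21

Computing terms: x_0 = 22, x_1 = 14, x_2 = 24, x_3 = 25, x_4 = 17, x_5 = 0, x_6 = 1, x_7 = 20, x_8 = 3, x_9 = 4, x_{10} = 23, x_{11} = 6, x_{12} = 7, x_{13} = 26, x_{14} = 9, x_{15} = 10, x_{16} = 2, x_{17} = 12, x_{18} = 13, x_{19} = 5, x_{20} = 15, x_{21} = 16, x_{22} = 8, x_{23} = 18, x_{24} = 19, x_{25} = 11, x_{26} = 21, x_{27} = 22.
Since x_{27} = x_0 = 22, the sequence is periodic with period 27.
(3590 - 0) mod 27 = 26, so x_{3590} = x_{26} = 21.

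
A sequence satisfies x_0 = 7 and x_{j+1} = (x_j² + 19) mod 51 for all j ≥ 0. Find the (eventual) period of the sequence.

4

Computing terms: x_0 = 7; x_1 = 17; x_2 = 2; x_3 = 23; x_4 = 38; x_5 = 35; x_6 = 20; x_7 = 11; x_8 = 38.
Since x_8 = x_4 = 38, the sequence is eventually periodic: after a pre-period of length 4 it cycles with period 4.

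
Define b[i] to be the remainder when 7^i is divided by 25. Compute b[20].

1

Computing terms: b[0] = 1, b[1] = 7, b[2] = 24, b[3] = 18, b[4] = 1.
The sequence repeats with period 4.
(20 - 0) mod 4 = 0, so b[20] = b[0] = 1.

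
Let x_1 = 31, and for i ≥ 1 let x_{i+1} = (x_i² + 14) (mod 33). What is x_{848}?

15

Computing terms: x_1 = 31; x_2 = 18; x_3 = 8; x_4 = 12; x_5 = 26; x_6 = 30; x_7 = 23; x_8 = 15; x_9 = 8.
Since x_9 = x_3 = 8, the sequence is eventually periodic: after a pre-period of length 2 it cycles with period 6.
For i ≥ 3, x_i depends only on (i - 3) mod 6. (848 - 3) mod 6 = 5, so x_{848} = x_8 = 15.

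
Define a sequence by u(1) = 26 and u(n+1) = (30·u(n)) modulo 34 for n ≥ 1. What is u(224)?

We have u(1) = 26,  u(2) = 32,  u(3) = 8,  u(4) = 2,  u(5) = 26.
Since u(5) = u(1) = 26, the sequence is periodic with period 4.
So u(224) = u(1 + ((224-1) mod 4)) = u(4) = 2.

2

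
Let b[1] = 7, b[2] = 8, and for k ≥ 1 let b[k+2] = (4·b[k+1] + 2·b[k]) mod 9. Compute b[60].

We have b[1] = 7,  b[2] = 8,  b[3] = 1,  b[4] = 2,  b[5] = 1,  b[6] = 8,  b[7] = 7,  b[8] = 8.
The sequence repeats with period 6.
(60 - 1) mod 6 = 5, so b[60] = b[6] = 8.

8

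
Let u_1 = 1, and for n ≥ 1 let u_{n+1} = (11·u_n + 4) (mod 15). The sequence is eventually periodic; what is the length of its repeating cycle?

10

Listing terms: u_1 = 1,  u_2 = 0,  u_3 = 4,  u_4 = 3,  u_5 = 7,  u_6 = 6,  u_7 = 10,  u_8 = 9,  u_9 = 13,  u_{10} = 12,  u_{11} = 1.
Since u_{11} = u_1 = 1, the sequence is periodic with period 10.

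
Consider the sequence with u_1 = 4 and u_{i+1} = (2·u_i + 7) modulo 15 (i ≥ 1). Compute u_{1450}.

0

u_1 = 4,  u_2 = 0,  u_3 = 7,  u_4 = 6,  u_5 = 4.
The sequence repeats with period 4.
(1450 - 1) mod 4 = 1, so u_{1450} = u_2 = 0.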